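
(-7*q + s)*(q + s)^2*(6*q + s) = -42*q^4 - 85*q^3*s - 43*q^2*s^2 + q*s^3 + s^4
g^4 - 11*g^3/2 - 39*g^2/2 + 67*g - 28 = (g - 7)*(g - 2)*(g - 1/2)*(g + 4)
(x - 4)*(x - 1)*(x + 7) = x^3 + 2*x^2 - 31*x + 28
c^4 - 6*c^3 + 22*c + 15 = (c - 5)*(c - 3)*(c + 1)^2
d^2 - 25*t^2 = (d - 5*t)*(d + 5*t)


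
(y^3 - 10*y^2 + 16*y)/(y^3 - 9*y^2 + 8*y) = (y - 2)/(y - 1)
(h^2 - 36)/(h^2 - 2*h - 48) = (h - 6)/(h - 8)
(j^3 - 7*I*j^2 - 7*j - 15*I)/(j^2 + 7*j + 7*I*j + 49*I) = (j^3 - 7*I*j^2 - 7*j - 15*I)/(j^2 + 7*j*(1 + I) + 49*I)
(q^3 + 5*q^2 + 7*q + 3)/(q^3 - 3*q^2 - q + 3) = (q^2 + 4*q + 3)/(q^2 - 4*q + 3)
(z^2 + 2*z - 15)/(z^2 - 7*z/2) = 2*(z^2 + 2*z - 15)/(z*(2*z - 7))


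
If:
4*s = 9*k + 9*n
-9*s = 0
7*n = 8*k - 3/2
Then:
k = 1/10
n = -1/10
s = 0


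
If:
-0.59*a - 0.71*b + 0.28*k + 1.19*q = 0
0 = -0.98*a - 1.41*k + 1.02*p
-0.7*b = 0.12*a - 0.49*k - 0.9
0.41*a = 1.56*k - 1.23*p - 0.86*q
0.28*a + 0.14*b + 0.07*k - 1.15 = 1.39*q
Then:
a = 6.99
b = -33.24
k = -47.61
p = -59.11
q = -5.17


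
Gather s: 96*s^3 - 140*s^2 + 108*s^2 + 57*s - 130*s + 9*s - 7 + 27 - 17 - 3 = 96*s^3 - 32*s^2 - 64*s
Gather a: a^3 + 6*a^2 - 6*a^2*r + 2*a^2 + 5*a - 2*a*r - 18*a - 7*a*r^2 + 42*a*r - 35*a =a^3 + a^2*(8 - 6*r) + a*(-7*r^2 + 40*r - 48)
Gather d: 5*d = 5*d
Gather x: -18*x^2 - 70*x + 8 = -18*x^2 - 70*x + 8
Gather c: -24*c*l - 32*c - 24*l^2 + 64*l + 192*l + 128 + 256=c*(-24*l - 32) - 24*l^2 + 256*l + 384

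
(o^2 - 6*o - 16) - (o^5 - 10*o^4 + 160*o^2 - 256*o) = -o^5 + 10*o^4 - 159*o^2 + 250*o - 16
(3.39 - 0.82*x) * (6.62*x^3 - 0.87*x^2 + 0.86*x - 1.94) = -5.4284*x^4 + 23.1552*x^3 - 3.6545*x^2 + 4.5062*x - 6.5766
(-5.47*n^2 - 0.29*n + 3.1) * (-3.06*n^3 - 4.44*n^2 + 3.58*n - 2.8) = 16.7382*n^5 + 25.1742*n^4 - 27.781*n^3 + 0.513799999999998*n^2 + 11.91*n - 8.68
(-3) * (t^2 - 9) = 27 - 3*t^2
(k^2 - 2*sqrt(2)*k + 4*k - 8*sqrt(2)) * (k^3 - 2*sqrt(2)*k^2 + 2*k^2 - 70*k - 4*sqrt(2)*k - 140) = k^5 - 4*sqrt(2)*k^4 + 6*k^4 - 54*k^3 - 24*sqrt(2)*k^3 - 372*k^2 + 108*sqrt(2)*k^2 - 496*k + 840*sqrt(2)*k + 1120*sqrt(2)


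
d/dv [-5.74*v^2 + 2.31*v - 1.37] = 2.31 - 11.48*v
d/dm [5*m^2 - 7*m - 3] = 10*m - 7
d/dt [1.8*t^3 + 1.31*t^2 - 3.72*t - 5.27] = 5.4*t^2 + 2.62*t - 3.72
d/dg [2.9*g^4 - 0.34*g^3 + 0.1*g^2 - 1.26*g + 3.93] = 11.6*g^3 - 1.02*g^2 + 0.2*g - 1.26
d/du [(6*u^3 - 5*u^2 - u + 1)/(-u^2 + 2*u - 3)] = (-6*u^4 + 24*u^3 - 65*u^2 + 32*u + 1)/(u^4 - 4*u^3 + 10*u^2 - 12*u + 9)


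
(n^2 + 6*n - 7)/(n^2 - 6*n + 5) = (n + 7)/(n - 5)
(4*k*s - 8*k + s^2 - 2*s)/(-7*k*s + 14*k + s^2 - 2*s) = (4*k + s)/(-7*k + s)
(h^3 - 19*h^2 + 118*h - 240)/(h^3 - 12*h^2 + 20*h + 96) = (h - 5)/(h + 2)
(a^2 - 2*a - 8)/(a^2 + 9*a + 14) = (a - 4)/(a + 7)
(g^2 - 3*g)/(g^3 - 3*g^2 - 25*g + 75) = g/(g^2 - 25)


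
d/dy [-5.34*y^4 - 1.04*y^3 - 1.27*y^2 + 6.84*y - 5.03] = -21.36*y^3 - 3.12*y^2 - 2.54*y + 6.84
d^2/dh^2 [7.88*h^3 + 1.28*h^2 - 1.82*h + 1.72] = 47.28*h + 2.56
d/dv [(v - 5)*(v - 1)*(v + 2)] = 3*v^2 - 8*v - 7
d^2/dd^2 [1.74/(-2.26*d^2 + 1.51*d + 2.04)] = (-17.774448*d^2 + 11.875848*d + 1.74*(4.52*d - 1.51)*(9.04*d - 3.02) + 16.044192)/(-2.26*d^2 + 1.51*d + 2.04)^3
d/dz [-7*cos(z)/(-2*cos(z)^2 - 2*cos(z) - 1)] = 7*sin(z)*cos(2*z)/(2*cos(z) + cos(2*z) + 2)^2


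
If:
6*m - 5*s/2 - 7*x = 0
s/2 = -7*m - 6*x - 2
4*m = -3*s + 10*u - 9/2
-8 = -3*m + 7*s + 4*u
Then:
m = -2275/6809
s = -8526/6809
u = -1615/27236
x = 1095/6809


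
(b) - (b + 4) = -4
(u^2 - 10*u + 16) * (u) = u^3 - 10*u^2 + 16*u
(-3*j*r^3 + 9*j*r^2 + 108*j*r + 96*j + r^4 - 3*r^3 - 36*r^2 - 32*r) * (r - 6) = -3*j*r^4 + 27*j*r^3 + 54*j*r^2 - 552*j*r - 576*j + r^5 - 9*r^4 - 18*r^3 + 184*r^2 + 192*r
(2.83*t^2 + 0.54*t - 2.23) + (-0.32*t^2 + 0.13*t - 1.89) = 2.51*t^2 + 0.67*t - 4.12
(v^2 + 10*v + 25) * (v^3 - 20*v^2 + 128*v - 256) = v^5 - 10*v^4 - 47*v^3 + 524*v^2 + 640*v - 6400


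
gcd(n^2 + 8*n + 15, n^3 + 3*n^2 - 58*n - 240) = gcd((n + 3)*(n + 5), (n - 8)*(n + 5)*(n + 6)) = n + 5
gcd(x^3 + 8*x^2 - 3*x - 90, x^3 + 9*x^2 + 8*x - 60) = x^2 + 11*x + 30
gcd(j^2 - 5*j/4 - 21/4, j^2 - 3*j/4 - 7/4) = 1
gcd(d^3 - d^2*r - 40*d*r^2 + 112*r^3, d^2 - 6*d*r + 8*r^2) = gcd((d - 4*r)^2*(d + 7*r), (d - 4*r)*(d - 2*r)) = -d + 4*r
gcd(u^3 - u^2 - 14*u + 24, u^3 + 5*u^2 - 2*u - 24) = u^2 + 2*u - 8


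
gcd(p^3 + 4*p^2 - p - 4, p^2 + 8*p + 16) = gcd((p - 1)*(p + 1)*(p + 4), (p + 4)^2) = p + 4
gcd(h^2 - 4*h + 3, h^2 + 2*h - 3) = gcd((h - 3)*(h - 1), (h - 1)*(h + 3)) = h - 1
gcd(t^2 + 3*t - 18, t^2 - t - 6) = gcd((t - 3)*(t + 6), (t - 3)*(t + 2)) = t - 3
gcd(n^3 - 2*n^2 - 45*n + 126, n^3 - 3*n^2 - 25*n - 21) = 1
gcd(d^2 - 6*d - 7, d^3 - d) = d + 1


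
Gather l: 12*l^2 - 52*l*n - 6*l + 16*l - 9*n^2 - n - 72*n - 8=12*l^2 + l*(10 - 52*n) - 9*n^2 - 73*n - 8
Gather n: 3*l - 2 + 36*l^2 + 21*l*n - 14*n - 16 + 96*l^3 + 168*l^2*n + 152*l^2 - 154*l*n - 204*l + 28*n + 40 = 96*l^3 + 188*l^2 - 201*l + n*(168*l^2 - 133*l + 14) + 22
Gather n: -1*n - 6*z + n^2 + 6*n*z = n^2 + n*(6*z - 1) - 6*z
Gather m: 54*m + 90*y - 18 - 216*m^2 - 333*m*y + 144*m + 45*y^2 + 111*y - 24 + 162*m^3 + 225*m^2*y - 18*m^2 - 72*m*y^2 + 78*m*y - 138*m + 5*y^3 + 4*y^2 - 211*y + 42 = 162*m^3 + m^2*(225*y - 234) + m*(-72*y^2 - 255*y + 60) + 5*y^3 + 49*y^2 - 10*y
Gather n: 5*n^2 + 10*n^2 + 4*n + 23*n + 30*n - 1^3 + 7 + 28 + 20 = 15*n^2 + 57*n + 54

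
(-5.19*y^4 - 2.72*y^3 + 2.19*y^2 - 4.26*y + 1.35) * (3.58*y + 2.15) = -18.5802*y^5 - 20.8961*y^4 + 1.9922*y^3 - 10.5423*y^2 - 4.326*y + 2.9025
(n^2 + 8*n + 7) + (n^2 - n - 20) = 2*n^2 + 7*n - 13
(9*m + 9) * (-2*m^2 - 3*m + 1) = -18*m^3 - 45*m^2 - 18*m + 9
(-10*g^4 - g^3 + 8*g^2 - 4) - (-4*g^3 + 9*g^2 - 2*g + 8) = -10*g^4 + 3*g^3 - g^2 + 2*g - 12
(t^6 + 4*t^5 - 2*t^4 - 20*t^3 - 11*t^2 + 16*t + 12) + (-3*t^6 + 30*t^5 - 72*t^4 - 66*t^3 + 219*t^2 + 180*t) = -2*t^6 + 34*t^5 - 74*t^4 - 86*t^3 + 208*t^2 + 196*t + 12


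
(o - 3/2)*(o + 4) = o^2 + 5*o/2 - 6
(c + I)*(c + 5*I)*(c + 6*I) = c^3 + 12*I*c^2 - 41*c - 30*I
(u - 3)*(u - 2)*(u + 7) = u^3 + 2*u^2 - 29*u + 42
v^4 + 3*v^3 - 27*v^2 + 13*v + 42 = (v - 3)*(v - 2)*(v + 1)*(v + 7)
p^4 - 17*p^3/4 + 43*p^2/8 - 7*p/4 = p*(p - 2)*(p - 7/4)*(p - 1/2)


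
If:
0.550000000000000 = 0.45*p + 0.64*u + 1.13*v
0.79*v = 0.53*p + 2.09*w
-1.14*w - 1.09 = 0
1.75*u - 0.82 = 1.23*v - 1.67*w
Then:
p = 2.43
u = 0.75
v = -0.90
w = -0.96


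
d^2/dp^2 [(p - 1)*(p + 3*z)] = 2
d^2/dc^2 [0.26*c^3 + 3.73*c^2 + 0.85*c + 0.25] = 1.56*c + 7.46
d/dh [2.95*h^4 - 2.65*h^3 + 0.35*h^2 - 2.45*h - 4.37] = 11.8*h^3 - 7.95*h^2 + 0.7*h - 2.45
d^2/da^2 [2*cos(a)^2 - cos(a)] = cos(a) - 4*cos(2*a)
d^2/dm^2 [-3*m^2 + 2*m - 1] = -6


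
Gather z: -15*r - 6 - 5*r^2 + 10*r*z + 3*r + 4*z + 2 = -5*r^2 - 12*r + z*(10*r + 4) - 4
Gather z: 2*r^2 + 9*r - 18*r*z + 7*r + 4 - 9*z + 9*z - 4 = 2*r^2 - 18*r*z + 16*r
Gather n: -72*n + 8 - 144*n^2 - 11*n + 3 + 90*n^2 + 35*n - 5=-54*n^2 - 48*n + 6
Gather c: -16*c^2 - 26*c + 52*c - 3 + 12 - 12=-16*c^2 + 26*c - 3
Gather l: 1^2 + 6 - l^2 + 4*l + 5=-l^2 + 4*l + 12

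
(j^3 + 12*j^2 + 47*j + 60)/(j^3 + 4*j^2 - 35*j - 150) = (j^2 + 7*j + 12)/(j^2 - j - 30)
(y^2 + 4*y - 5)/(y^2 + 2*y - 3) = (y + 5)/(y + 3)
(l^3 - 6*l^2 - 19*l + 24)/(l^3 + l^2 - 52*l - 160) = (l^2 + 2*l - 3)/(l^2 + 9*l + 20)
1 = 1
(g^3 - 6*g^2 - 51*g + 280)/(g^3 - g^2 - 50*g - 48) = (g^2 + 2*g - 35)/(g^2 + 7*g + 6)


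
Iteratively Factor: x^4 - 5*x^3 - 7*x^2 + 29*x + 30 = (x + 2)*(x^3 - 7*x^2 + 7*x + 15) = (x + 1)*(x + 2)*(x^2 - 8*x + 15) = (x - 3)*(x + 1)*(x + 2)*(x - 5)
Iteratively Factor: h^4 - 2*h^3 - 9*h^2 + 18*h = (h - 3)*(h^3 + h^2 - 6*h) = (h - 3)*(h + 3)*(h^2 - 2*h) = h*(h - 3)*(h + 3)*(h - 2)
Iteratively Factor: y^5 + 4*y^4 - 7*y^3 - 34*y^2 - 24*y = (y + 2)*(y^4 + 2*y^3 - 11*y^2 - 12*y) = (y + 2)*(y + 4)*(y^3 - 2*y^2 - 3*y) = y*(y + 2)*(y + 4)*(y^2 - 2*y - 3) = y*(y + 1)*(y + 2)*(y + 4)*(y - 3)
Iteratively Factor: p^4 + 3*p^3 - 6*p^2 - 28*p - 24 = (p + 2)*(p^3 + p^2 - 8*p - 12) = (p - 3)*(p + 2)*(p^2 + 4*p + 4) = (p - 3)*(p + 2)^2*(p + 2)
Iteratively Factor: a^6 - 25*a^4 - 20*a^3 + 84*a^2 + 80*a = (a + 2)*(a^5 - 2*a^4 - 21*a^3 + 22*a^2 + 40*a) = (a - 2)*(a + 2)*(a^4 - 21*a^2 - 20*a) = (a - 2)*(a + 1)*(a + 2)*(a^3 - a^2 - 20*a) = a*(a - 2)*(a + 1)*(a + 2)*(a^2 - a - 20) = a*(a - 5)*(a - 2)*(a + 1)*(a + 2)*(a + 4)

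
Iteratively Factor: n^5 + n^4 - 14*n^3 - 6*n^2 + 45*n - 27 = (n + 3)*(n^4 - 2*n^3 - 8*n^2 + 18*n - 9) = (n - 1)*(n + 3)*(n^3 - n^2 - 9*n + 9) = (n - 1)*(n + 3)^2*(n^2 - 4*n + 3) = (n - 1)^2*(n + 3)^2*(n - 3)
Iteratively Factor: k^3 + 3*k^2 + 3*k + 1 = (k + 1)*(k^2 + 2*k + 1) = (k + 1)^2*(k + 1)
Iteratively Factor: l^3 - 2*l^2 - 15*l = (l)*(l^2 - 2*l - 15) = l*(l - 5)*(l + 3)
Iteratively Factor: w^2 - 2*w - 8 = (w - 4)*(w + 2)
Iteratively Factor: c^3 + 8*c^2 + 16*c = (c + 4)*(c^2 + 4*c) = (c + 4)^2*(c)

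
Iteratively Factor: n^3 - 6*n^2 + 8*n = (n)*(n^2 - 6*n + 8) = n*(n - 2)*(n - 4)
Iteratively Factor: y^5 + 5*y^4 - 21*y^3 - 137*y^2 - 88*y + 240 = (y + 3)*(y^4 + 2*y^3 - 27*y^2 - 56*y + 80) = (y - 1)*(y + 3)*(y^3 + 3*y^2 - 24*y - 80) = (y - 1)*(y + 3)*(y + 4)*(y^2 - y - 20) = (y - 5)*(y - 1)*(y + 3)*(y + 4)*(y + 4)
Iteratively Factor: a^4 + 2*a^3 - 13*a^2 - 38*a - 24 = (a - 4)*(a^3 + 6*a^2 + 11*a + 6) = (a - 4)*(a + 3)*(a^2 + 3*a + 2) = (a - 4)*(a + 2)*(a + 3)*(a + 1)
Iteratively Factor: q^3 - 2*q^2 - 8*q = (q - 4)*(q^2 + 2*q) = q*(q - 4)*(q + 2)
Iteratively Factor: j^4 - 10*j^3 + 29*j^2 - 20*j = (j)*(j^3 - 10*j^2 + 29*j - 20) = j*(j - 4)*(j^2 - 6*j + 5) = j*(j - 4)*(j - 1)*(j - 5)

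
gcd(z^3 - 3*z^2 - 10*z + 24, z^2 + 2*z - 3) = z + 3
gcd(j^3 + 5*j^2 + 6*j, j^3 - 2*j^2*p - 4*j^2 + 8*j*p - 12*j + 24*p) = j + 2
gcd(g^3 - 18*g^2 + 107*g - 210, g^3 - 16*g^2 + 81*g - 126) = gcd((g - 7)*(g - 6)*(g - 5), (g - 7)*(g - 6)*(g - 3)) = g^2 - 13*g + 42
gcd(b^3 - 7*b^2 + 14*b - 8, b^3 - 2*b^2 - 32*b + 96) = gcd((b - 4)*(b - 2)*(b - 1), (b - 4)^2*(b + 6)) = b - 4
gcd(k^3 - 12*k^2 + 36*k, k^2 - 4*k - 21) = 1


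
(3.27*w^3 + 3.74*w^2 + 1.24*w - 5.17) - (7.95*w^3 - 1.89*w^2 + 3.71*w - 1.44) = -4.68*w^3 + 5.63*w^2 - 2.47*w - 3.73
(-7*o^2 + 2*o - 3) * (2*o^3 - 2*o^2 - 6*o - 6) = -14*o^5 + 18*o^4 + 32*o^3 + 36*o^2 + 6*o + 18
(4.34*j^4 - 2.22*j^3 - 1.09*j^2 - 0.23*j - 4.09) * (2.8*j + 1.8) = 12.152*j^5 + 1.596*j^4 - 7.048*j^3 - 2.606*j^2 - 11.866*j - 7.362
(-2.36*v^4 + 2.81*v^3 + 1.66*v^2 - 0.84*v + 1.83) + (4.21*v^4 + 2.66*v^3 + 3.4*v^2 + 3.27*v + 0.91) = 1.85*v^4 + 5.47*v^3 + 5.06*v^2 + 2.43*v + 2.74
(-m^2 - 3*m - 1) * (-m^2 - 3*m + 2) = m^4 + 6*m^3 + 8*m^2 - 3*m - 2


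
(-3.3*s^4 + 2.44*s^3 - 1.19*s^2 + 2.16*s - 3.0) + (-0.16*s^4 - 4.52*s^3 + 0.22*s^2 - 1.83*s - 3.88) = -3.46*s^4 - 2.08*s^3 - 0.97*s^2 + 0.33*s - 6.88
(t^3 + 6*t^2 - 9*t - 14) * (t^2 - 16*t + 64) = t^5 - 10*t^4 - 41*t^3 + 514*t^2 - 352*t - 896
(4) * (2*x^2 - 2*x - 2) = 8*x^2 - 8*x - 8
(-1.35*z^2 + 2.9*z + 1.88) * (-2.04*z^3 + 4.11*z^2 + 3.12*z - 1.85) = 2.754*z^5 - 11.4645*z^4 + 3.8718*z^3 + 19.2723*z^2 + 0.500599999999999*z - 3.478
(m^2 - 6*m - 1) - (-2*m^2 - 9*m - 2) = 3*m^2 + 3*m + 1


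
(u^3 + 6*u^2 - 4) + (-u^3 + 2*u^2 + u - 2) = 8*u^2 + u - 6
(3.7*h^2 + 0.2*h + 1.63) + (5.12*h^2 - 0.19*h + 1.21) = 8.82*h^2 + 0.01*h + 2.84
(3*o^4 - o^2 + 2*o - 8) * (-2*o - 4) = -6*o^5 - 12*o^4 + 2*o^3 + 8*o + 32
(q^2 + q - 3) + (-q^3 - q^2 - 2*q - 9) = -q^3 - q - 12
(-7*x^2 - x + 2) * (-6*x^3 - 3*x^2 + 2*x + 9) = 42*x^5 + 27*x^4 - 23*x^3 - 71*x^2 - 5*x + 18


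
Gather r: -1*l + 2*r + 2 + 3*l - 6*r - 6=2*l - 4*r - 4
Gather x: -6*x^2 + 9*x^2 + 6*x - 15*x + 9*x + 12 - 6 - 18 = 3*x^2 - 12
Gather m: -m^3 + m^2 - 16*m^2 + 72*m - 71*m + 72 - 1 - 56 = -m^3 - 15*m^2 + m + 15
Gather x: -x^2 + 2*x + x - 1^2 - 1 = -x^2 + 3*x - 2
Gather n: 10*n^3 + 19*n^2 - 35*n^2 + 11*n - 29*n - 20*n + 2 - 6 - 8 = 10*n^3 - 16*n^2 - 38*n - 12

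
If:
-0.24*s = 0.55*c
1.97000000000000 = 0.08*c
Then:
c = 24.62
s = -56.43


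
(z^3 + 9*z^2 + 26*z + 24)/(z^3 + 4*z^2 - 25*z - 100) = (z^2 + 5*z + 6)/(z^2 - 25)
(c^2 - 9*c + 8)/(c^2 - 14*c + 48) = (c - 1)/(c - 6)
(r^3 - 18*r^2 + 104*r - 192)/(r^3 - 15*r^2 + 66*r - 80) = (r^2 - 10*r + 24)/(r^2 - 7*r + 10)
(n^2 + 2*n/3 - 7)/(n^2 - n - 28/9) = 3*(n + 3)/(3*n + 4)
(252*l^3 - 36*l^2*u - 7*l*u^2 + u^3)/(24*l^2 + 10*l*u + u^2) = (42*l^2 - 13*l*u + u^2)/(4*l + u)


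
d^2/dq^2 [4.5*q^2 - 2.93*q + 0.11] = 9.00000000000000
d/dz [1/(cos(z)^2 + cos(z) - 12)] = (2*cos(z) + 1)*sin(z)/(cos(z)^2 + cos(z) - 12)^2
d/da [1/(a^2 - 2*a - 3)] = 2*(1 - a)/(-a^2 + 2*a + 3)^2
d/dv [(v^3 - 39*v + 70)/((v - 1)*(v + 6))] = (v^4 + 10*v^3 + 21*v^2 - 140*v - 116)/(v^4 + 10*v^3 + 13*v^2 - 60*v + 36)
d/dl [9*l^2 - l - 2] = 18*l - 1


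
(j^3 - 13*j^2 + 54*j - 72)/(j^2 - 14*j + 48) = (j^2 - 7*j + 12)/(j - 8)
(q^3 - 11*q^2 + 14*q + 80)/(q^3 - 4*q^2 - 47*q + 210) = (q^2 - 6*q - 16)/(q^2 + q - 42)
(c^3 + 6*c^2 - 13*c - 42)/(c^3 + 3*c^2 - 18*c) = (c^2 + 9*c + 14)/(c*(c + 6))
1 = 1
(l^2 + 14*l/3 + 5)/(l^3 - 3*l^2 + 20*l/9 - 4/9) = 3*(3*l^2 + 14*l + 15)/(9*l^3 - 27*l^2 + 20*l - 4)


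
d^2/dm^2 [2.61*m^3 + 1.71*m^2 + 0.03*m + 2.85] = 15.66*m + 3.42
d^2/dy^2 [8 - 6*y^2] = -12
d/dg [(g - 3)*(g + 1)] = 2*g - 2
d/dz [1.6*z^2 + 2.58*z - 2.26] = 3.2*z + 2.58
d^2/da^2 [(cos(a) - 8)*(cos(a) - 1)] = 9*cos(a) - 2*cos(2*a)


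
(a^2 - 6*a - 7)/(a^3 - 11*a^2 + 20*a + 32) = (a - 7)/(a^2 - 12*a + 32)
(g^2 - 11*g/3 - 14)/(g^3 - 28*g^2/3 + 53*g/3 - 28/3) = (3*g^2 - 11*g - 42)/(3*g^3 - 28*g^2 + 53*g - 28)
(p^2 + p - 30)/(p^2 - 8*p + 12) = (p^2 + p - 30)/(p^2 - 8*p + 12)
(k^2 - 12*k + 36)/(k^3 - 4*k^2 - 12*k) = (k - 6)/(k*(k + 2))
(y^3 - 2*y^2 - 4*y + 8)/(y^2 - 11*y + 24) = (y^3 - 2*y^2 - 4*y + 8)/(y^2 - 11*y + 24)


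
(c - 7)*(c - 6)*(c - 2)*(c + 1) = c^4 - 14*c^3 + 53*c^2 - 16*c - 84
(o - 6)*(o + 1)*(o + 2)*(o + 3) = o^4 - 25*o^2 - 60*o - 36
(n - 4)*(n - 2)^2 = n^3 - 8*n^2 + 20*n - 16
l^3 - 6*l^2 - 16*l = l*(l - 8)*(l + 2)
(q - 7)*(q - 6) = q^2 - 13*q + 42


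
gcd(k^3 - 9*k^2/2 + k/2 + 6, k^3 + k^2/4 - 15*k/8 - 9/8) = k^2 - k/2 - 3/2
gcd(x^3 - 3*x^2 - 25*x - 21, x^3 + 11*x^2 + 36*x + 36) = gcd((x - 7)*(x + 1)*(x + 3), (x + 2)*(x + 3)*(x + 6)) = x + 3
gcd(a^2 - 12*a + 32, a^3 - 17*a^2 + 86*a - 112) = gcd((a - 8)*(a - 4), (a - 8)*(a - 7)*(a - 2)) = a - 8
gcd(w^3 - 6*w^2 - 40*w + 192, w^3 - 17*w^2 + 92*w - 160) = w^2 - 12*w + 32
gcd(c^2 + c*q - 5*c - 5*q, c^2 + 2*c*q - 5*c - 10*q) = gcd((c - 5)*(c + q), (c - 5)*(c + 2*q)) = c - 5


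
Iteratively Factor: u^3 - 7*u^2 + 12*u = (u - 3)*(u^2 - 4*u) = (u - 4)*(u - 3)*(u)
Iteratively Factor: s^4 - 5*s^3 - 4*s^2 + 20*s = (s - 2)*(s^3 - 3*s^2 - 10*s) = (s - 5)*(s - 2)*(s^2 + 2*s) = (s - 5)*(s - 2)*(s + 2)*(s)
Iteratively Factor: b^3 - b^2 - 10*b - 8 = (b - 4)*(b^2 + 3*b + 2) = (b - 4)*(b + 1)*(b + 2)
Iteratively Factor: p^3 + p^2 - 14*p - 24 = (p + 3)*(p^2 - 2*p - 8) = (p - 4)*(p + 3)*(p + 2)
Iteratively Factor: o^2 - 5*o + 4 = (o - 1)*(o - 4)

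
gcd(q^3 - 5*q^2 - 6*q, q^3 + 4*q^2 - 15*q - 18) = q + 1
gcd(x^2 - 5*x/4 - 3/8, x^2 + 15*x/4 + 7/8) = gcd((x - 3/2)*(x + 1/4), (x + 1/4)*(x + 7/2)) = x + 1/4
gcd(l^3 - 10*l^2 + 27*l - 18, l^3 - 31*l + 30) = l - 1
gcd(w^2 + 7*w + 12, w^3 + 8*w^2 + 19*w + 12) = w^2 + 7*w + 12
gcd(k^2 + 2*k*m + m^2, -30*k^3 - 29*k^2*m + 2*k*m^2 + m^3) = k + m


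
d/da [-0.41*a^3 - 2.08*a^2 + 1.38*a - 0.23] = -1.23*a^2 - 4.16*a + 1.38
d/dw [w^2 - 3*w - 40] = 2*w - 3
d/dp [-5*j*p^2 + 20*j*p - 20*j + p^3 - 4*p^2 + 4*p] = -10*j*p + 20*j + 3*p^2 - 8*p + 4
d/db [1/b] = -1/b^2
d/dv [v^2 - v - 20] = 2*v - 1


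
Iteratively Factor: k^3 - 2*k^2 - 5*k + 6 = (k - 1)*(k^2 - k - 6) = (k - 3)*(k - 1)*(k + 2)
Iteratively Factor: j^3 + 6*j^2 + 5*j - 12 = (j + 3)*(j^2 + 3*j - 4) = (j - 1)*(j + 3)*(j + 4)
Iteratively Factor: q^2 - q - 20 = (q - 5)*(q + 4)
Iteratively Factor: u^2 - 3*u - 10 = (u + 2)*(u - 5)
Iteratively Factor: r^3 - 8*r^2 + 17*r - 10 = (r - 1)*(r^2 - 7*r + 10) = (r - 2)*(r - 1)*(r - 5)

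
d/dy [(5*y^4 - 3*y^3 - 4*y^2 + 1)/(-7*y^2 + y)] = (-70*y^5 + 36*y^4 - 6*y^3 - 4*y^2 + 14*y - 1)/(y^2*(49*y^2 - 14*y + 1))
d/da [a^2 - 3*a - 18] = 2*a - 3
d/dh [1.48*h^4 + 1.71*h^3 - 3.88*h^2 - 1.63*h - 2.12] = 5.92*h^3 + 5.13*h^2 - 7.76*h - 1.63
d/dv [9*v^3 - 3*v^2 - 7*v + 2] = 27*v^2 - 6*v - 7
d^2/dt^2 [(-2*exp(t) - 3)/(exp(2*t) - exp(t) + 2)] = (-2*exp(4*t) - 14*exp(3*t) + 33*exp(2*t) + 17*exp(t) - 14)*exp(t)/(exp(6*t) - 3*exp(5*t) + 9*exp(4*t) - 13*exp(3*t) + 18*exp(2*t) - 12*exp(t) + 8)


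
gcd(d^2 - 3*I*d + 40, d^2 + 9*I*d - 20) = d + 5*I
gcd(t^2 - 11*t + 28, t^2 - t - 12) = t - 4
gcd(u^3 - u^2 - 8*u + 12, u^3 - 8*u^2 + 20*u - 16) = u^2 - 4*u + 4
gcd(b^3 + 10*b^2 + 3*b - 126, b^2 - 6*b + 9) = b - 3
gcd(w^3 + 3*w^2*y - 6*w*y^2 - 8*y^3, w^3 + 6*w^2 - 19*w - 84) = 1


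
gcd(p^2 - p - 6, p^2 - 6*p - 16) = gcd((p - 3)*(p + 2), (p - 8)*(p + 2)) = p + 2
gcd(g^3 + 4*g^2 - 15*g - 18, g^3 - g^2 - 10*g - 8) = g + 1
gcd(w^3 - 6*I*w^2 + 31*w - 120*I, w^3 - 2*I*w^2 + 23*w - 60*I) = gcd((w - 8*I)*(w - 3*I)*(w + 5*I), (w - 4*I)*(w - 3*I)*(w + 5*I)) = w^2 + 2*I*w + 15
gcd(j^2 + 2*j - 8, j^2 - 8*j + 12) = j - 2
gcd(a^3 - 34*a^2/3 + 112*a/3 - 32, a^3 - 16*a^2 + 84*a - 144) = a^2 - 10*a + 24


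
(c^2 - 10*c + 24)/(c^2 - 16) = (c - 6)/(c + 4)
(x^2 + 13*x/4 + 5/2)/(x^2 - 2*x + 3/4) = (4*x^2 + 13*x + 10)/(4*x^2 - 8*x + 3)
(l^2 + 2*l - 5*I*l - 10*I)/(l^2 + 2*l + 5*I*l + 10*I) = (l - 5*I)/(l + 5*I)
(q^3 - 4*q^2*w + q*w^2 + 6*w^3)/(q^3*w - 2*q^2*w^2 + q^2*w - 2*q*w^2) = (q^2 - 2*q*w - 3*w^2)/(q*w*(q + 1))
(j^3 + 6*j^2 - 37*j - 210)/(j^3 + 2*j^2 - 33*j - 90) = (j + 7)/(j + 3)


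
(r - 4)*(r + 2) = r^2 - 2*r - 8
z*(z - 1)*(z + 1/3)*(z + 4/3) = z^4 + 2*z^3/3 - 11*z^2/9 - 4*z/9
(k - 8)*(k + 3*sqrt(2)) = k^2 - 8*k + 3*sqrt(2)*k - 24*sqrt(2)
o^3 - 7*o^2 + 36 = (o - 6)*(o - 3)*(o + 2)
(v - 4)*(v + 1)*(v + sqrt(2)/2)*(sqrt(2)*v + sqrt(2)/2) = sqrt(2)*v^4 - 5*sqrt(2)*v^3/2 + v^3 - 11*sqrt(2)*v^2/2 - 5*v^2/2 - 11*v/2 - 2*sqrt(2)*v - 2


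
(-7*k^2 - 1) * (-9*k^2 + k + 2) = 63*k^4 - 7*k^3 - 5*k^2 - k - 2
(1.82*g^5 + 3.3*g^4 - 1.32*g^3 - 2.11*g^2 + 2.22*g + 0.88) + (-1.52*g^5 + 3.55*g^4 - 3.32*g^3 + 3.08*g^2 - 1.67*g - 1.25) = 0.3*g^5 + 6.85*g^4 - 4.64*g^3 + 0.97*g^2 + 0.55*g - 0.37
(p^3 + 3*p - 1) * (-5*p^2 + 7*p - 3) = -5*p^5 + 7*p^4 - 18*p^3 + 26*p^2 - 16*p + 3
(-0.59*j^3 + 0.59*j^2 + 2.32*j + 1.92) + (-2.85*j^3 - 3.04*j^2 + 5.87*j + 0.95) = -3.44*j^3 - 2.45*j^2 + 8.19*j + 2.87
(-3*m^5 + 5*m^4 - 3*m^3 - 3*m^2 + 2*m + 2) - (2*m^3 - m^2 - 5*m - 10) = -3*m^5 + 5*m^4 - 5*m^3 - 2*m^2 + 7*m + 12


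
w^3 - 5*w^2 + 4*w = w*(w - 4)*(w - 1)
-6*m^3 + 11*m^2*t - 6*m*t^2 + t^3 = (-3*m + t)*(-2*m + t)*(-m + t)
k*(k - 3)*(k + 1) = k^3 - 2*k^2 - 3*k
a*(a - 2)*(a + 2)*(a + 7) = a^4 + 7*a^3 - 4*a^2 - 28*a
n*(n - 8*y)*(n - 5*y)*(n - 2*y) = n^4 - 15*n^3*y + 66*n^2*y^2 - 80*n*y^3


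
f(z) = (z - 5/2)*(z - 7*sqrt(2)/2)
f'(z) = 2*z - 7*sqrt(2)/2 - 5/2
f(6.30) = 5.13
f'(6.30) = 5.15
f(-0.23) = 14.14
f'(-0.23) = -7.91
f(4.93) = -0.05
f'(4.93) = 2.41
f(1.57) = 3.14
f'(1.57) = -4.31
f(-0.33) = 14.94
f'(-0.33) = -8.11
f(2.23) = 0.73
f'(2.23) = -2.99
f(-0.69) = 17.99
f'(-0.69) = -8.83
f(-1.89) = 30.03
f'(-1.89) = -11.23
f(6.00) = 3.68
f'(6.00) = 4.55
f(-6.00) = 93.07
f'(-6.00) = -19.45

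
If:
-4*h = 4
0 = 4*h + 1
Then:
No Solution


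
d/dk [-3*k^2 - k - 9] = -6*k - 1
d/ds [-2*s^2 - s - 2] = -4*s - 1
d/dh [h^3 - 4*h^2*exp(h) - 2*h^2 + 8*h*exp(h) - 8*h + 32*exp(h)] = -4*h^2*exp(h) + 3*h^2 - 4*h + 40*exp(h) - 8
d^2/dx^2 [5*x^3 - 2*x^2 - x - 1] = 30*x - 4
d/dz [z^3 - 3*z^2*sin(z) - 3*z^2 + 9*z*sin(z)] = -3*z^2*cos(z) + 3*z^2 - 6*z*sin(z) + 9*z*cos(z) - 6*z + 9*sin(z)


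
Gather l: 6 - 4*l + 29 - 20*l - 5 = 30 - 24*l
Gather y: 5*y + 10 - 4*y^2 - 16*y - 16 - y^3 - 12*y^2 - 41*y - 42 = -y^3 - 16*y^2 - 52*y - 48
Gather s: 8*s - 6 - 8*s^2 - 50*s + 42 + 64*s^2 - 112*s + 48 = 56*s^2 - 154*s + 84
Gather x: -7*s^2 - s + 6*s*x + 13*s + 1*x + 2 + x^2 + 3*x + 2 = -7*s^2 + 12*s + x^2 + x*(6*s + 4) + 4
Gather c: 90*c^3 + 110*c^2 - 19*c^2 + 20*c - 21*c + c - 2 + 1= 90*c^3 + 91*c^2 - 1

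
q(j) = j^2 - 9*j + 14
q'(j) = 2*j - 9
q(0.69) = 8.27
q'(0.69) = -7.62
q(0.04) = 13.64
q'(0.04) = -8.92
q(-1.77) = 33.06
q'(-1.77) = -12.54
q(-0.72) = 21.00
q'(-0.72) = -10.44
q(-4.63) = 77.11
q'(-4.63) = -18.26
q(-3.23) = 53.50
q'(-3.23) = -15.46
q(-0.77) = 21.52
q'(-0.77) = -10.54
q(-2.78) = 46.75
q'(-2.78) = -14.56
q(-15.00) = 374.00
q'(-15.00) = -39.00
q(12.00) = 50.00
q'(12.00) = 15.00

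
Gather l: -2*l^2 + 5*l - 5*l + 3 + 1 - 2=2 - 2*l^2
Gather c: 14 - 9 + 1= 6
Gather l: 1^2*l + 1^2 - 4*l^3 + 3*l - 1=-4*l^3 + 4*l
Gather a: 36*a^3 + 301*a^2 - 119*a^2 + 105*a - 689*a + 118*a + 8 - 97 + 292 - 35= 36*a^3 + 182*a^2 - 466*a + 168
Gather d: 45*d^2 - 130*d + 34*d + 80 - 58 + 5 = 45*d^2 - 96*d + 27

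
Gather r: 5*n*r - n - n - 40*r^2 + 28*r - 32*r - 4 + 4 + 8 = -2*n - 40*r^2 + r*(5*n - 4) + 8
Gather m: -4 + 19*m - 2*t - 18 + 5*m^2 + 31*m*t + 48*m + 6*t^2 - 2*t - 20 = 5*m^2 + m*(31*t + 67) + 6*t^2 - 4*t - 42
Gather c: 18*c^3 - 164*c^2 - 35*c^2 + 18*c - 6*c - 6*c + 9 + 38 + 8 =18*c^3 - 199*c^2 + 6*c + 55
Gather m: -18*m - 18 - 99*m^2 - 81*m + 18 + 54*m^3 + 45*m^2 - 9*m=54*m^3 - 54*m^2 - 108*m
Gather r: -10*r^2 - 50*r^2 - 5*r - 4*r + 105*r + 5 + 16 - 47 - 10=-60*r^2 + 96*r - 36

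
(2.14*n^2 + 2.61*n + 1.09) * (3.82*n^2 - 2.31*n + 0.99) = 8.1748*n^4 + 5.0268*n^3 + 0.253300000000001*n^2 + 0.0659999999999998*n + 1.0791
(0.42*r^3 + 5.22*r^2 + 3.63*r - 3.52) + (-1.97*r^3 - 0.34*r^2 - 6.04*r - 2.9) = -1.55*r^3 + 4.88*r^2 - 2.41*r - 6.42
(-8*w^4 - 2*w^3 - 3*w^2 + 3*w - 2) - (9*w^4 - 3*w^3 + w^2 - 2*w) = -17*w^4 + w^3 - 4*w^2 + 5*w - 2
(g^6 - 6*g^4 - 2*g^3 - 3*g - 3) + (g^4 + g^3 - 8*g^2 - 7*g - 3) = g^6 - 5*g^4 - g^3 - 8*g^2 - 10*g - 6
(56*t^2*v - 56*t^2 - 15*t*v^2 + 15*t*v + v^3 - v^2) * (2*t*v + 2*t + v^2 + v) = 112*t^3*v^2 - 112*t^3 + 26*t^2*v^3 - 26*t^2*v - 13*t*v^4 + 13*t*v^2 + v^5 - v^3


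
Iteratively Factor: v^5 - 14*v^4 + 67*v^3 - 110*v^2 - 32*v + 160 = (v - 4)*(v^4 - 10*v^3 + 27*v^2 - 2*v - 40) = (v - 4)^2*(v^3 - 6*v^2 + 3*v + 10) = (v - 5)*(v - 4)^2*(v^2 - v - 2) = (v - 5)*(v - 4)^2*(v + 1)*(v - 2)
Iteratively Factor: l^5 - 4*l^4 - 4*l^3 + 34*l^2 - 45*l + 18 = (l - 2)*(l^4 - 2*l^3 - 8*l^2 + 18*l - 9) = (l - 3)*(l - 2)*(l^3 + l^2 - 5*l + 3) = (l - 3)*(l - 2)*(l - 1)*(l^2 + 2*l - 3) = (l - 3)*(l - 2)*(l - 1)*(l + 3)*(l - 1)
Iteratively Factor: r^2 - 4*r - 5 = (r - 5)*(r + 1)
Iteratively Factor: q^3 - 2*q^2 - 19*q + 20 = (q - 5)*(q^2 + 3*q - 4) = (q - 5)*(q - 1)*(q + 4)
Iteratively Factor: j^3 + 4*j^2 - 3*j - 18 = (j + 3)*(j^2 + j - 6) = (j - 2)*(j + 3)*(j + 3)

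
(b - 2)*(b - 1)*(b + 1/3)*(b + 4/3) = b^4 - 4*b^3/3 - 23*b^2/9 + 2*b + 8/9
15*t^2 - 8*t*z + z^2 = (-5*t + z)*(-3*t + z)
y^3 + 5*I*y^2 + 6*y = y*(y - I)*(y + 6*I)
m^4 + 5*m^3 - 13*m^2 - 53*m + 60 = (m - 3)*(m - 1)*(m + 4)*(m + 5)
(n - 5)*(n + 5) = n^2 - 25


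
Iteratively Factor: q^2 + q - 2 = (q - 1)*(q + 2)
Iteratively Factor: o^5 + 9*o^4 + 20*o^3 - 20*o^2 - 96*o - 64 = (o + 4)*(o^4 + 5*o^3 - 20*o - 16) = (o + 2)*(o + 4)*(o^3 + 3*o^2 - 6*o - 8) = (o + 2)*(o + 4)^2*(o^2 - o - 2) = (o + 1)*(o + 2)*(o + 4)^2*(o - 2)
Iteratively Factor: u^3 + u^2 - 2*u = (u - 1)*(u^2 + 2*u) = (u - 1)*(u + 2)*(u)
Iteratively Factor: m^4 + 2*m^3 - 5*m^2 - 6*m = (m)*(m^3 + 2*m^2 - 5*m - 6) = m*(m + 3)*(m^2 - m - 2) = m*(m + 1)*(m + 3)*(m - 2)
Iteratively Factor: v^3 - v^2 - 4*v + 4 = (v - 1)*(v^2 - 4) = (v - 1)*(v + 2)*(v - 2)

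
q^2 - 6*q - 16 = (q - 8)*(q + 2)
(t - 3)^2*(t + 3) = t^3 - 3*t^2 - 9*t + 27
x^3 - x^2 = x^2*(x - 1)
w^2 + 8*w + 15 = (w + 3)*(w + 5)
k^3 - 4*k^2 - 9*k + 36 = (k - 4)*(k - 3)*(k + 3)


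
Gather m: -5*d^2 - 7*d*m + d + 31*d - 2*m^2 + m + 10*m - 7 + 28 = -5*d^2 + 32*d - 2*m^2 + m*(11 - 7*d) + 21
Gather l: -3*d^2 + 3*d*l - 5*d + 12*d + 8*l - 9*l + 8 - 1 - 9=-3*d^2 + 7*d + l*(3*d - 1) - 2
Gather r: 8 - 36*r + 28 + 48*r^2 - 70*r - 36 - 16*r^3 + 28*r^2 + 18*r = -16*r^3 + 76*r^2 - 88*r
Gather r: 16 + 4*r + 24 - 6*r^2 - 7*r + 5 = -6*r^2 - 3*r + 45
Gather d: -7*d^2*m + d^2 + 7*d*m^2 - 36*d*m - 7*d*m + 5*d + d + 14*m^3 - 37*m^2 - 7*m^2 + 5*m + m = d^2*(1 - 7*m) + d*(7*m^2 - 43*m + 6) + 14*m^3 - 44*m^2 + 6*m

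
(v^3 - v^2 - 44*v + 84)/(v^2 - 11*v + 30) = (v^2 + 5*v - 14)/(v - 5)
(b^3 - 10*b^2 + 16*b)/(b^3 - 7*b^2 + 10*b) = (b - 8)/(b - 5)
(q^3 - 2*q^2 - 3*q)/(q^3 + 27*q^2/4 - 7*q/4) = 4*(q^2 - 2*q - 3)/(4*q^2 + 27*q - 7)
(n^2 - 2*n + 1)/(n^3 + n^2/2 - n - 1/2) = 2*(n - 1)/(2*n^2 + 3*n + 1)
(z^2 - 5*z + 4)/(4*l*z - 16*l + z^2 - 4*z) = (z - 1)/(4*l + z)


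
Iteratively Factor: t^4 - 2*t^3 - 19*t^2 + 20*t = (t)*(t^3 - 2*t^2 - 19*t + 20) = t*(t + 4)*(t^2 - 6*t + 5) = t*(t - 5)*(t + 4)*(t - 1)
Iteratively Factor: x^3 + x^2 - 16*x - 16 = (x - 4)*(x^2 + 5*x + 4) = (x - 4)*(x + 4)*(x + 1)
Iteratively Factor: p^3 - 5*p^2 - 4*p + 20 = (p + 2)*(p^2 - 7*p + 10) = (p - 2)*(p + 2)*(p - 5)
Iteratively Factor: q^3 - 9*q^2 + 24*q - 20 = (q - 2)*(q^2 - 7*q + 10) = (q - 5)*(q - 2)*(q - 2)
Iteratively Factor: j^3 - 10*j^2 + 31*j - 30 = (j - 2)*(j^2 - 8*j + 15) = (j - 5)*(j - 2)*(j - 3)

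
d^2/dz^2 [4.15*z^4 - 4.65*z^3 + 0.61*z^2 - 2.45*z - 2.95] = 49.8*z^2 - 27.9*z + 1.22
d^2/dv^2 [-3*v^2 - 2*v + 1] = -6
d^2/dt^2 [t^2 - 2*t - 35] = 2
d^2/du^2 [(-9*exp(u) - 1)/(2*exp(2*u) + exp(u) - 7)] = 2*(-18*exp(4*u) + exp(3*u) - 381*exp(2*u) - 60*exp(u) - 224)*exp(u)/(8*exp(6*u) + 12*exp(5*u) - 78*exp(4*u) - 83*exp(3*u) + 273*exp(2*u) + 147*exp(u) - 343)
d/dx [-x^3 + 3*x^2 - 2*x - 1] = -3*x^2 + 6*x - 2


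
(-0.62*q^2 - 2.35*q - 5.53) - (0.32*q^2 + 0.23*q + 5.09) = -0.94*q^2 - 2.58*q - 10.62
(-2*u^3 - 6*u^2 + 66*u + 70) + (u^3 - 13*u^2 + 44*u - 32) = -u^3 - 19*u^2 + 110*u + 38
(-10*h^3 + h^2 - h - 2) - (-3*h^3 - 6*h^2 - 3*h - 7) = -7*h^3 + 7*h^2 + 2*h + 5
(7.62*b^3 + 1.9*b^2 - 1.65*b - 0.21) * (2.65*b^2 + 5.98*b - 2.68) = 20.193*b^5 + 50.6026*b^4 - 13.4321*b^3 - 15.5155*b^2 + 3.1662*b + 0.5628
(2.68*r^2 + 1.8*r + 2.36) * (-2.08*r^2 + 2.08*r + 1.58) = -5.5744*r^4 + 1.8304*r^3 + 3.0696*r^2 + 7.7528*r + 3.7288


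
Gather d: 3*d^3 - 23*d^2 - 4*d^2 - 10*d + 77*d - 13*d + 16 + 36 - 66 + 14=3*d^3 - 27*d^2 + 54*d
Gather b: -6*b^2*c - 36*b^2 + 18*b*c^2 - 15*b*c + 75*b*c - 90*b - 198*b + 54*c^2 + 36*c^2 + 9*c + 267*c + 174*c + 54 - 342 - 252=b^2*(-6*c - 36) + b*(18*c^2 + 60*c - 288) + 90*c^2 + 450*c - 540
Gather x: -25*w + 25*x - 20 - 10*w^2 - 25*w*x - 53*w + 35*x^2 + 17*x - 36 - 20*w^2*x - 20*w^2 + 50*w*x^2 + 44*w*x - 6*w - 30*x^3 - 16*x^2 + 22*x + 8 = -30*w^2 - 84*w - 30*x^3 + x^2*(50*w + 19) + x*(-20*w^2 + 19*w + 64) - 48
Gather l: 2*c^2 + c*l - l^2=2*c^2 + c*l - l^2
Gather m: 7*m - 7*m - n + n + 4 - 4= 0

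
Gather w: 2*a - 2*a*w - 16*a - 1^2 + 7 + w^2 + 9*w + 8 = -14*a + w^2 + w*(9 - 2*a) + 14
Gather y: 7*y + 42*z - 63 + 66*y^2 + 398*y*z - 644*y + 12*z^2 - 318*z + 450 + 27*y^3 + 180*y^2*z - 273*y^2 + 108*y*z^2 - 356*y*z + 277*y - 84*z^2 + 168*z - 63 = 27*y^3 + y^2*(180*z - 207) + y*(108*z^2 + 42*z - 360) - 72*z^2 - 108*z + 324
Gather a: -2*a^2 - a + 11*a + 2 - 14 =-2*a^2 + 10*a - 12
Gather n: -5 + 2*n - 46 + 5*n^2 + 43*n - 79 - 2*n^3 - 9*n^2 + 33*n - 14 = -2*n^3 - 4*n^2 + 78*n - 144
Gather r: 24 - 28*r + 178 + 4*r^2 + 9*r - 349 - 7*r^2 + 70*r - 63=-3*r^2 + 51*r - 210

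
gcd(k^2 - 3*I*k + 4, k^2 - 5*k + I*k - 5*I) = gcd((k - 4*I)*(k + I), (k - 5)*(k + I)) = k + I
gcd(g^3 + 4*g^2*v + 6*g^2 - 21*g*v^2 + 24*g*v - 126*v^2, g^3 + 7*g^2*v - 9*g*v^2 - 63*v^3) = -g^2 - 4*g*v + 21*v^2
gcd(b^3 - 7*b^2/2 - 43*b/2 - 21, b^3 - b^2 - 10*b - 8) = b + 2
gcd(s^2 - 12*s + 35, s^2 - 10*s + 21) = s - 7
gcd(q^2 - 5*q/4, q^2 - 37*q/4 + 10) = q - 5/4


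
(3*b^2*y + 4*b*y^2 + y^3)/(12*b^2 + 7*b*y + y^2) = y*(b + y)/(4*b + y)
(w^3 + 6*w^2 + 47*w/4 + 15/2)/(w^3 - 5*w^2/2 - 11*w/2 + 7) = (4*w^2 + 16*w + 15)/(2*(2*w^2 - 9*w + 7))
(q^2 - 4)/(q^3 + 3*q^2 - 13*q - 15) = (q^2 - 4)/(q^3 + 3*q^2 - 13*q - 15)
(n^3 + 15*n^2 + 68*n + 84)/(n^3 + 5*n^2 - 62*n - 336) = (n + 2)/(n - 8)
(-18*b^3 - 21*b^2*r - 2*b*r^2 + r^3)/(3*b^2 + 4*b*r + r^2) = -6*b + r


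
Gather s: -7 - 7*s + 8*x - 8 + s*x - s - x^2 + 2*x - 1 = s*(x - 8) - x^2 + 10*x - 16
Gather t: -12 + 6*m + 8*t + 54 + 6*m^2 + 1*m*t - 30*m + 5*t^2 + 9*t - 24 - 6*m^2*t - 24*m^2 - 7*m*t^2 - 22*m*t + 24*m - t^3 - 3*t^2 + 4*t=-18*m^2 - t^3 + t^2*(2 - 7*m) + t*(-6*m^2 - 21*m + 21) + 18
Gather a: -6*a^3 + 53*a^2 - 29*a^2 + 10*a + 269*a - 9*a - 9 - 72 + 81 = -6*a^3 + 24*a^2 + 270*a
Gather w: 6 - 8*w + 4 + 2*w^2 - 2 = 2*w^2 - 8*w + 8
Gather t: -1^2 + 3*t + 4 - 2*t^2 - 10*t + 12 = -2*t^2 - 7*t + 15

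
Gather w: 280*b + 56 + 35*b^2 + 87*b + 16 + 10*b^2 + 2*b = 45*b^2 + 369*b + 72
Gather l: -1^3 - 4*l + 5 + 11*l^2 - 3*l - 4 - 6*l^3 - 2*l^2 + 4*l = -6*l^3 + 9*l^2 - 3*l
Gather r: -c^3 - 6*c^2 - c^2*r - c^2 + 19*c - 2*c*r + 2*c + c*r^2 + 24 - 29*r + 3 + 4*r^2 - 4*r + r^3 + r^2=-c^3 - 7*c^2 + 21*c + r^3 + r^2*(c + 5) + r*(-c^2 - 2*c - 33) + 27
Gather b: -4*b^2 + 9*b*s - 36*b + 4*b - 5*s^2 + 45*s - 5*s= -4*b^2 + b*(9*s - 32) - 5*s^2 + 40*s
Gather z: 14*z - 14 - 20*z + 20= 6 - 6*z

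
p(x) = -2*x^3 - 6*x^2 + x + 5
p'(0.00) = 1.00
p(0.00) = 5.00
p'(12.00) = -1007.00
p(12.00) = -4303.00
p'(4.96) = -206.13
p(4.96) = -381.70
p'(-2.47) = -5.97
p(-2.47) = -3.94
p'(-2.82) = -12.87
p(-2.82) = -0.68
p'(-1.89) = 2.25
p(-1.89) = -4.82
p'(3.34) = -106.01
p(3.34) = -133.11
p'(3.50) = -114.50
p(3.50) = -150.75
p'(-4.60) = -70.76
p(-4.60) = 68.11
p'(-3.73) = -37.72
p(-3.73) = 21.58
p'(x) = -6*x^2 - 12*x + 1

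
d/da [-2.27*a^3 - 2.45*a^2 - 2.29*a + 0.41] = -6.81*a^2 - 4.9*a - 2.29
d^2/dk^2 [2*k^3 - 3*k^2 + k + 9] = 12*k - 6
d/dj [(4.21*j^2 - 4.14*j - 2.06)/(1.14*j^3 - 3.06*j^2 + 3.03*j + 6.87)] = (-4.7994*j^4 + 9.4392*j^3 + 7.1331*j^2 + 45.2382*j - 22.2)/(1.2996*j^6 - 6.9768*j^5 + 16.272*j^4 - 2.88*j^3 - 32.8635*j^2 + 41.6322*j + 47.1969)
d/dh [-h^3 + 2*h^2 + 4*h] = -3*h^2 + 4*h + 4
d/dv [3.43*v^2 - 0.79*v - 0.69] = 6.86*v - 0.79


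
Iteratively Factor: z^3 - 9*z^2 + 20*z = (z - 4)*(z^2 - 5*z) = (z - 5)*(z - 4)*(z)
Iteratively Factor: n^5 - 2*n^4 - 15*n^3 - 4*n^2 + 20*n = (n + 2)*(n^4 - 4*n^3 - 7*n^2 + 10*n) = (n - 1)*(n + 2)*(n^3 - 3*n^2 - 10*n) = n*(n - 1)*(n + 2)*(n^2 - 3*n - 10) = n*(n - 1)*(n + 2)^2*(n - 5)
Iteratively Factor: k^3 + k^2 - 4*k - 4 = (k + 1)*(k^2 - 4) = (k + 1)*(k + 2)*(k - 2)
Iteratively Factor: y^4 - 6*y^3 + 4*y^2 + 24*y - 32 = (y + 2)*(y^3 - 8*y^2 + 20*y - 16) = (y - 2)*(y + 2)*(y^2 - 6*y + 8) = (y - 2)^2*(y + 2)*(y - 4)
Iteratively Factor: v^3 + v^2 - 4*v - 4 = (v - 2)*(v^2 + 3*v + 2) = (v - 2)*(v + 1)*(v + 2)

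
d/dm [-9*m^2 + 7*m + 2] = 7 - 18*m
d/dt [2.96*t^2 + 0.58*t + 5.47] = 5.92*t + 0.58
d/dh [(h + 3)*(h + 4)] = 2*h + 7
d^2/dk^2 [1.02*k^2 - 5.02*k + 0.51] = 2.04000000000000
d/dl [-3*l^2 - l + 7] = -6*l - 1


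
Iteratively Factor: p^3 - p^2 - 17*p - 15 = (p + 3)*(p^2 - 4*p - 5) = (p - 5)*(p + 3)*(p + 1)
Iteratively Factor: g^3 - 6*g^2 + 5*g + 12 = (g + 1)*(g^2 - 7*g + 12) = (g - 3)*(g + 1)*(g - 4)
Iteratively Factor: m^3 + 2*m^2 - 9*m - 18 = (m + 2)*(m^2 - 9) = (m + 2)*(m + 3)*(m - 3)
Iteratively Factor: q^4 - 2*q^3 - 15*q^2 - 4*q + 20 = (q - 5)*(q^3 + 3*q^2 - 4) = (q - 5)*(q - 1)*(q^2 + 4*q + 4) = (q - 5)*(q - 1)*(q + 2)*(q + 2)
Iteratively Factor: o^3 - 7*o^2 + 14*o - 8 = (o - 2)*(o^2 - 5*o + 4) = (o - 2)*(o - 1)*(o - 4)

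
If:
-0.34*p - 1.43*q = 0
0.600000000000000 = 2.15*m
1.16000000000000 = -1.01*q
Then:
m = 0.28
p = 4.83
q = -1.15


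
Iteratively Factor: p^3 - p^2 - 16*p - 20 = (p + 2)*(p^2 - 3*p - 10) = (p - 5)*(p + 2)*(p + 2)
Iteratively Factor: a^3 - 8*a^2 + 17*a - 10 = (a - 5)*(a^2 - 3*a + 2) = (a - 5)*(a - 1)*(a - 2)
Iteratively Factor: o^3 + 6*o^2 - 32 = (o - 2)*(o^2 + 8*o + 16) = (o - 2)*(o + 4)*(o + 4)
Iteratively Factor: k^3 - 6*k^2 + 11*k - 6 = (k - 1)*(k^2 - 5*k + 6) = (k - 3)*(k - 1)*(k - 2)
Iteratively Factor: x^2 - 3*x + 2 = (x - 1)*(x - 2)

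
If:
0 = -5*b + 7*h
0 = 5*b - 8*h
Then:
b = 0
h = 0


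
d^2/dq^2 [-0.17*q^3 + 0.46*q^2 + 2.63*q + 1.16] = 0.92 - 1.02*q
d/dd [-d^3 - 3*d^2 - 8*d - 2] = -3*d^2 - 6*d - 8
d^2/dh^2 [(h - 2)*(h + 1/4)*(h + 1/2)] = 6*h - 5/2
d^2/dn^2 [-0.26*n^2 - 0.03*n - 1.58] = -0.520000000000000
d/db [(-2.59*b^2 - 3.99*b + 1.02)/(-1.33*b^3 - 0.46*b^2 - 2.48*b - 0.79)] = (-3.4447*b^4 - 10.6134*b^3 + 8.6576*b^2 + 5.0306*b + 5.6817)/(1.7689*b^6 + 1.2236*b^5 + 6.8084*b^4 + 4.383*b^3 + 6.8772*b^2 + 3.9184*b + 0.6241)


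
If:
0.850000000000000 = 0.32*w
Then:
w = 2.66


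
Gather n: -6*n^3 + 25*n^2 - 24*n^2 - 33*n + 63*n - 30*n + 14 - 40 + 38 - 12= -6*n^3 + n^2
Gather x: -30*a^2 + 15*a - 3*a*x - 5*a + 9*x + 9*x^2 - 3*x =-30*a^2 + 10*a + 9*x^2 + x*(6 - 3*a)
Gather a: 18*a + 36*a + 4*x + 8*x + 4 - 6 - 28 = 54*a + 12*x - 30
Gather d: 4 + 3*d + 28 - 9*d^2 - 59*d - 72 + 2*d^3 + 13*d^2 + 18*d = 2*d^3 + 4*d^2 - 38*d - 40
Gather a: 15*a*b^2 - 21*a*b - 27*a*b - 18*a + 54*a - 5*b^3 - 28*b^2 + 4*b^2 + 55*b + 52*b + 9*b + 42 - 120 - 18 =a*(15*b^2 - 48*b + 36) - 5*b^3 - 24*b^2 + 116*b - 96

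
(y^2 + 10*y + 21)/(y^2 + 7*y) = (y + 3)/y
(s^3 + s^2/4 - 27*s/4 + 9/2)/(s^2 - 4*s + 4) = (4*s^2 + 9*s - 9)/(4*(s - 2))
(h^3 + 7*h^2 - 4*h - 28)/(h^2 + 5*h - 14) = h + 2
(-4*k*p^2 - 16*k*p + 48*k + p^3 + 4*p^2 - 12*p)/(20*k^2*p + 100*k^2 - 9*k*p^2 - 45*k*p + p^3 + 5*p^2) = (p^2 + 4*p - 12)/(-5*k*p - 25*k + p^2 + 5*p)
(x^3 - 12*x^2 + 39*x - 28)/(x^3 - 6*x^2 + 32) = (x^2 - 8*x + 7)/(x^2 - 2*x - 8)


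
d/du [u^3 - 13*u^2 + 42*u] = 3*u^2 - 26*u + 42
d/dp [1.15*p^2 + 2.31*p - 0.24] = 2.3*p + 2.31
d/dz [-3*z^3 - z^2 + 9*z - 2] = -9*z^2 - 2*z + 9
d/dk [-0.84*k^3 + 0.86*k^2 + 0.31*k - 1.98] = -2.52*k^2 + 1.72*k + 0.31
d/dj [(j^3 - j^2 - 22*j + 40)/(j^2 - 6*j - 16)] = (j^4 - 12*j^3 - 20*j^2 - 48*j + 592)/(j^4 - 12*j^3 + 4*j^2 + 192*j + 256)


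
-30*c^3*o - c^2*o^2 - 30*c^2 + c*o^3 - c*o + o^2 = (-6*c + o)*(5*c + o)*(c*o + 1)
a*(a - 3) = a^2 - 3*a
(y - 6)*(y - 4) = y^2 - 10*y + 24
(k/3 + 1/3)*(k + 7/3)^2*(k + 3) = k^4/3 + 26*k^3/9 + 244*k^2/27 + 322*k/27 + 49/9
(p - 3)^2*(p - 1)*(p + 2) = p^4 - 5*p^3 + p^2 + 21*p - 18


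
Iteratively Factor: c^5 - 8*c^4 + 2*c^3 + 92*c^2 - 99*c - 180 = (c - 3)*(c^4 - 5*c^3 - 13*c^2 + 53*c + 60) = (c - 3)*(c + 1)*(c^3 - 6*c^2 - 7*c + 60) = (c - 4)*(c - 3)*(c + 1)*(c^2 - 2*c - 15) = (c - 5)*(c - 4)*(c - 3)*(c + 1)*(c + 3)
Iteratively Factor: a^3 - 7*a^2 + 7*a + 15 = (a - 3)*(a^2 - 4*a - 5) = (a - 3)*(a + 1)*(a - 5)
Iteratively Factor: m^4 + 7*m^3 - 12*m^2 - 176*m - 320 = (m + 4)*(m^3 + 3*m^2 - 24*m - 80) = (m + 4)^2*(m^2 - m - 20) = (m - 5)*(m + 4)^2*(m + 4)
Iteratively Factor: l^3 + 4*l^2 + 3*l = (l + 3)*(l^2 + l) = (l + 1)*(l + 3)*(l)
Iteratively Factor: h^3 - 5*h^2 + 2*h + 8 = (h - 4)*(h^2 - h - 2) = (h - 4)*(h + 1)*(h - 2)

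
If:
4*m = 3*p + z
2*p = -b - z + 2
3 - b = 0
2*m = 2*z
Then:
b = 3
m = -1/3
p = -1/3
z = -1/3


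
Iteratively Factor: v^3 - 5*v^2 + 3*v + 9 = (v + 1)*(v^2 - 6*v + 9) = (v - 3)*(v + 1)*(v - 3)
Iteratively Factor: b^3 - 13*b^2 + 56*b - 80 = (b - 5)*(b^2 - 8*b + 16) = (b - 5)*(b - 4)*(b - 4)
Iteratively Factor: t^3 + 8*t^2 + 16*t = (t + 4)*(t^2 + 4*t) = t*(t + 4)*(t + 4)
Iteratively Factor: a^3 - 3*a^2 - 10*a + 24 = (a - 4)*(a^2 + a - 6) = (a - 4)*(a - 2)*(a + 3)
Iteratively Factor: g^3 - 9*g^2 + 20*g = (g - 5)*(g^2 - 4*g) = (g - 5)*(g - 4)*(g)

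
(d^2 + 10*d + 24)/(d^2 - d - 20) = (d + 6)/(d - 5)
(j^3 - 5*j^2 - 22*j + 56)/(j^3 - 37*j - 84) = (j - 2)/(j + 3)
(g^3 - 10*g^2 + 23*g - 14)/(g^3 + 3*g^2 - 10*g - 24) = (g^3 - 10*g^2 + 23*g - 14)/(g^3 + 3*g^2 - 10*g - 24)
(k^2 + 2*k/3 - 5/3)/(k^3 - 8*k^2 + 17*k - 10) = (k + 5/3)/(k^2 - 7*k + 10)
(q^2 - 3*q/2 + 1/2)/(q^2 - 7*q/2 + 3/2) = (q - 1)/(q - 3)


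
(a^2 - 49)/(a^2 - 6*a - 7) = (a + 7)/(a + 1)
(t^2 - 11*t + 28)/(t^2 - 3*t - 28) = (t - 4)/(t + 4)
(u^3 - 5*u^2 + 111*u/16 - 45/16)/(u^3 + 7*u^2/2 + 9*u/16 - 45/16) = (4*u^2 - 17*u + 15)/(4*u^2 + 17*u + 15)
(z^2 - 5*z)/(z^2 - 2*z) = (z - 5)/(z - 2)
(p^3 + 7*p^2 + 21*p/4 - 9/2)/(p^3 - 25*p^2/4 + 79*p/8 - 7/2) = 2*(2*p^2 + 15*p + 18)/(4*p^2 - 23*p + 28)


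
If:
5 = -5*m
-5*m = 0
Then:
No Solution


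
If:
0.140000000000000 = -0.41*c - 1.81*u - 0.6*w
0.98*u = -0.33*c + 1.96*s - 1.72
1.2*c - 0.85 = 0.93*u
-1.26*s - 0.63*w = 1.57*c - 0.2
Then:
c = 6.67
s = 5.85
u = 7.70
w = -28.01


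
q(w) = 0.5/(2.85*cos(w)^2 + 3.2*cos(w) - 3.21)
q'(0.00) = 0.00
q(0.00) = 0.18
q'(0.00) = 0.00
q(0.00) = 0.18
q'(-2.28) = 0.01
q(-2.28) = -0.12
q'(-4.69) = 0.14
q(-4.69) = -0.15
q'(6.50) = 0.14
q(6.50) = 0.19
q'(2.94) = -0.02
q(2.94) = -0.14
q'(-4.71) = 0.15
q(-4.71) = -0.16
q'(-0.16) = -0.09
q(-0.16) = 0.18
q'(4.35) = -0.03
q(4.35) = -0.13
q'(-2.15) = -0.00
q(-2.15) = -0.12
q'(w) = 0.5*(5.7*sin(w)*cos(w) + 3.2*sin(w))/(2.85*cos(w)^2 + 3.2*cos(w) - 3.21)^2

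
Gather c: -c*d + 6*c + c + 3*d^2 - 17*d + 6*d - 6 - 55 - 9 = c*(7 - d) + 3*d^2 - 11*d - 70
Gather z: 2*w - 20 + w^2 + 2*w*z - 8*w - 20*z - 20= w^2 - 6*w + z*(2*w - 20) - 40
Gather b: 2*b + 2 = 2*b + 2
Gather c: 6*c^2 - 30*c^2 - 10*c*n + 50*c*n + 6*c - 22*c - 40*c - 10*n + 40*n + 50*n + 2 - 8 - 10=-24*c^2 + c*(40*n - 56) + 80*n - 16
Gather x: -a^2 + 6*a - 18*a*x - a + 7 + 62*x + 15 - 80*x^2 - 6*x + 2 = -a^2 + 5*a - 80*x^2 + x*(56 - 18*a) + 24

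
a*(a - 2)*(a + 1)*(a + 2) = a^4 + a^3 - 4*a^2 - 4*a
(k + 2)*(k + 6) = k^2 + 8*k + 12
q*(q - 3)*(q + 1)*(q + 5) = q^4 + 3*q^3 - 13*q^2 - 15*q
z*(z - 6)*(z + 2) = z^3 - 4*z^2 - 12*z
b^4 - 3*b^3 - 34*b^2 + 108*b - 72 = (b - 6)*(b - 2)*(b - 1)*(b + 6)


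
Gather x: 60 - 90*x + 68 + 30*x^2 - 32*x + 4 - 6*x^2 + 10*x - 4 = 24*x^2 - 112*x + 128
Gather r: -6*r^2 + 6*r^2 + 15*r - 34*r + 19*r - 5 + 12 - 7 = 0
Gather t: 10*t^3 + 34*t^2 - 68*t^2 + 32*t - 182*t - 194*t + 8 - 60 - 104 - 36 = 10*t^3 - 34*t^2 - 344*t - 192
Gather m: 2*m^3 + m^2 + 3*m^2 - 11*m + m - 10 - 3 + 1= 2*m^3 + 4*m^2 - 10*m - 12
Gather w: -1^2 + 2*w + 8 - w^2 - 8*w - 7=-w^2 - 6*w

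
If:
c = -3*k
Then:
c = -3*k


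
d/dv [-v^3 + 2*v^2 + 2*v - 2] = -3*v^2 + 4*v + 2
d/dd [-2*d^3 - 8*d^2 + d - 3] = -6*d^2 - 16*d + 1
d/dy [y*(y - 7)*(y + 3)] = 3*y^2 - 8*y - 21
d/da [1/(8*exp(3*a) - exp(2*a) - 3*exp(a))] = (-24*exp(2*a) + 2*exp(a) + 3)*exp(-a)/(-8*exp(2*a) + exp(a) + 3)^2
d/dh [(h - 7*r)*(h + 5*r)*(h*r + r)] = r*(3*h^2 - 4*h*r + 2*h - 35*r^2 - 2*r)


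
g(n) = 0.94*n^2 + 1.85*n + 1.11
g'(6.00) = 13.13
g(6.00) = 46.05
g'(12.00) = 24.41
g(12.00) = 158.67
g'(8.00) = 16.89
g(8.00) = 76.07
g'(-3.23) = -4.22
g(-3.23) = 4.94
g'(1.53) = 4.73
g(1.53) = 6.14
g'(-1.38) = -0.74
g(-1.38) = 0.35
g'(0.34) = 2.49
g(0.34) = 1.85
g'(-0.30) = 1.29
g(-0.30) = 0.64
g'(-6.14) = -9.69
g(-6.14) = 25.19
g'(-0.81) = 0.33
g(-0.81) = 0.23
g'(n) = 1.88*n + 1.85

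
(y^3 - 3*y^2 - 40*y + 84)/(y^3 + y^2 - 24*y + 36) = (y - 7)/(y - 3)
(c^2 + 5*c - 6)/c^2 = 1 + 5/c - 6/c^2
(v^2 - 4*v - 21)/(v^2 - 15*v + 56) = (v + 3)/(v - 8)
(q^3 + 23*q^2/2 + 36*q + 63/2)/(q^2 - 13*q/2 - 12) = (q^2 + 10*q + 21)/(q - 8)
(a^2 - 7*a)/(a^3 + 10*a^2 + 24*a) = (a - 7)/(a^2 + 10*a + 24)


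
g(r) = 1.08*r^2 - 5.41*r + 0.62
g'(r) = 2.16*r - 5.41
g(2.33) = -6.12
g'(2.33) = -0.38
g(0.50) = -1.82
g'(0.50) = -4.33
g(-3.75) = 36.10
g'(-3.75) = -13.51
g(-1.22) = 8.83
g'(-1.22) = -8.05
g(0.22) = -0.52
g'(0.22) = -4.93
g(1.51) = -5.09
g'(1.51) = -2.15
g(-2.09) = 16.64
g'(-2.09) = -9.92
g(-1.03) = 7.34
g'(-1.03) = -7.63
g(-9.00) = 136.79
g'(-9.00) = -24.85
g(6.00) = 7.04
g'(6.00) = 7.55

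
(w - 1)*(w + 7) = w^2 + 6*w - 7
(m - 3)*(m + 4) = m^2 + m - 12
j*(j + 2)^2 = j^3 + 4*j^2 + 4*j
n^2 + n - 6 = (n - 2)*(n + 3)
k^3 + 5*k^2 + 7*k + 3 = (k + 1)^2*(k + 3)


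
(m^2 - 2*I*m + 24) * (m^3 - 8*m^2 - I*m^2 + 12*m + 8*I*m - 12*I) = m^5 - 8*m^4 - 3*I*m^4 + 34*m^3 + 24*I*m^3 - 176*m^2 - 60*I*m^2 + 264*m + 192*I*m - 288*I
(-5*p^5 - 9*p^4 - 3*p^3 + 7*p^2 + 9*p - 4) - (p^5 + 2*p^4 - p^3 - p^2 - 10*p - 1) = -6*p^5 - 11*p^4 - 2*p^3 + 8*p^2 + 19*p - 3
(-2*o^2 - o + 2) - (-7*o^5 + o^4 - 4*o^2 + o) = 7*o^5 - o^4 + 2*o^2 - 2*o + 2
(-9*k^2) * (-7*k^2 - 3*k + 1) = 63*k^4 + 27*k^3 - 9*k^2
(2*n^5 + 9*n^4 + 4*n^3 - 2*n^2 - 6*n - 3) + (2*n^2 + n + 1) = 2*n^5 + 9*n^4 + 4*n^3 - 5*n - 2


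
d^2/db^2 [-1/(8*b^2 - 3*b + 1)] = 2*(64*b^2 - 24*b - (16*b - 3)^2 + 8)/(8*b^2 - 3*b + 1)^3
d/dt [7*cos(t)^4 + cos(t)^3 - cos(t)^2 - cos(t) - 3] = (-28*cos(t)^3 - 3*cos(t)^2 + 2*cos(t) + 1)*sin(t)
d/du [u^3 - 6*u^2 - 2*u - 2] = 3*u^2 - 12*u - 2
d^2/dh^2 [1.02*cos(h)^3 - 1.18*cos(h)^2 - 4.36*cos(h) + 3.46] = -9.18*cos(h)^3 + 4.72*cos(h)^2 + 10.48*cos(h) - 2.36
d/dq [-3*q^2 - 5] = -6*q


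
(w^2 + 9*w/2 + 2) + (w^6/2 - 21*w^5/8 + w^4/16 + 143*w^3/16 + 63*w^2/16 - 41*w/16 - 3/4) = w^6/2 - 21*w^5/8 + w^4/16 + 143*w^3/16 + 79*w^2/16 + 31*w/16 + 5/4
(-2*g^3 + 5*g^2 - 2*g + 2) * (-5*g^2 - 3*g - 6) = 10*g^5 - 19*g^4 + 7*g^3 - 34*g^2 + 6*g - 12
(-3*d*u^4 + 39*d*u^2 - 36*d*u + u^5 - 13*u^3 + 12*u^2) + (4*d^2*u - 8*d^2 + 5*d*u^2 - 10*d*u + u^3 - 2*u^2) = 4*d^2*u - 8*d^2 - 3*d*u^4 + 44*d*u^2 - 46*d*u + u^5 - 12*u^3 + 10*u^2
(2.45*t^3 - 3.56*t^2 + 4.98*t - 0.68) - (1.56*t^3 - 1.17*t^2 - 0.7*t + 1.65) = 0.89*t^3 - 2.39*t^2 + 5.68*t - 2.33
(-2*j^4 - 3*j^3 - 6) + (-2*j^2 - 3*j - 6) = -2*j^4 - 3*j^3 - 2*j^2 - 3*j - 12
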